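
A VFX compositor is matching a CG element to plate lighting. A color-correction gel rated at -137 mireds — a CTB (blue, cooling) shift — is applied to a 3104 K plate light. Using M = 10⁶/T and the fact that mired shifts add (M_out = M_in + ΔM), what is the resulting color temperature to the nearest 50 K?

M_in = 10⁶/3104 = 322.16 mireds.
M_out = 322.16 + (-137) = 185.16 mireds.
T_out = 10⁶/185.16 = 5400.6 K → 5400 K.

5400 K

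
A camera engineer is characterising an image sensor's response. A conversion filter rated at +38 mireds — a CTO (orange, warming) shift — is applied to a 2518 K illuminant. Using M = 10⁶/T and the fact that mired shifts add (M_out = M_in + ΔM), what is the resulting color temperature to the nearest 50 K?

M_in = 10⁶/2518 = 397.14 mireds.
M_out = 397.14 + (+38) = 435.14 mireds.
T_out = 10⁶/435.14 = 2298.1 K → 2300 K.

2300 K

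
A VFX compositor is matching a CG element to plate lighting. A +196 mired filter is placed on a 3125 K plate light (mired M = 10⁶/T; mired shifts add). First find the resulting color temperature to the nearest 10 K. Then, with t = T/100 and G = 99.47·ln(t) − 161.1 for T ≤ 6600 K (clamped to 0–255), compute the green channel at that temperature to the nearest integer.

M_in = 10⁶/3125 = 320.00; M_out = 320.00 + (+196) = 516.00.
T_out = 10⁶/516.00 = 1938.0 K → 1940 K; t = 19.4.
G = 99.47·ln 19.4 − 161.1 = 99.47·2.9653 − 161.1 = 133.856.
Rounded: 134.

134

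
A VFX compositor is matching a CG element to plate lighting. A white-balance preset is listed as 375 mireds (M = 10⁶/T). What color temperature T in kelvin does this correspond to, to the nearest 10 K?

T = 10⁶ / 375 = 2666.67 K → 2670 K.

2670 K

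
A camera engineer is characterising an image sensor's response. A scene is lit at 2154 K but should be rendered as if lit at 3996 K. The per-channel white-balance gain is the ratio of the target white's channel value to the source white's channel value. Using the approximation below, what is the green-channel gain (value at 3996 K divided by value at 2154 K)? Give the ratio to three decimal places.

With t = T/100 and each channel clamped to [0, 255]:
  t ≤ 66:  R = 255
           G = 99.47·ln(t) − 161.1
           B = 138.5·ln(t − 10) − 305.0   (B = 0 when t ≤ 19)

At 2154 K (t = 21.54):
  G = 99.47·ln 21.54 − 161.1 = 99.47·3.0699 − 161.1 = 144.264.
At 3996 K (t = 39.96):
  G = 99.47·ln 39.96 − 161.1 = 99.47·3.6879 − 161.1 = 205.733.
Gain = 205.733 / 144.264 = 1.4261 → 1.426.

1.426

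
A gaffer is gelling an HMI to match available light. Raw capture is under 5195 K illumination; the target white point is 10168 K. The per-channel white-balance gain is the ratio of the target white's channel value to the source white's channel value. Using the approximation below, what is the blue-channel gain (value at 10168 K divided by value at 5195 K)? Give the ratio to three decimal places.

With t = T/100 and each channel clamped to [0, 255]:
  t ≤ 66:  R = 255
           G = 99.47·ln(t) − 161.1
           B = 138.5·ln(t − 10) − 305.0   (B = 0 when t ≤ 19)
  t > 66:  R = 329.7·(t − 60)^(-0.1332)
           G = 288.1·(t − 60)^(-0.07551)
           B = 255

At 5195 K (t = 51.95):
  B = 138.5·ln(51.95 − 10) − 305.0 = 138.5·ln 41.95 − 305.0 = 138.5·3.7365 − 305.0 = 212.502.
At 10168 K (t = 101.68):
  B = 255 by definition for t > 66.
Gain = 255.000 / 212.502 = 1.2000 → 1.200.

1.200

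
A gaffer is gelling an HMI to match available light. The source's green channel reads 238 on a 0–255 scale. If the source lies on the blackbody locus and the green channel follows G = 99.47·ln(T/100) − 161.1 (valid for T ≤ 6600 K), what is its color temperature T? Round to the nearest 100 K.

5500 K

ln t = (238 + 161.1) / 99.47 = 4.0123.
t = e^4.0123 = 55.272.
T = 100·t = 5527 K → 5500 K to the nearest 100 K.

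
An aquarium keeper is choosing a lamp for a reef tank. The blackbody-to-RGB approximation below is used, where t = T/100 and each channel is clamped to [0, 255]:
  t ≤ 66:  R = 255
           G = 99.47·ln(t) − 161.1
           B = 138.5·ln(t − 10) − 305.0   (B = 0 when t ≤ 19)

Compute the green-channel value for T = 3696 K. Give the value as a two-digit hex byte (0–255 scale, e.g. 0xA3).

0xC6

t = 3696/100 = 36.96; the t ≤ 66 branch applies.
G = 99.47·ln 36.96 − 161.1 = 99.47·3.6098 − 161.1 = 197.970.
Rounded: 198; in hex, 0xC6.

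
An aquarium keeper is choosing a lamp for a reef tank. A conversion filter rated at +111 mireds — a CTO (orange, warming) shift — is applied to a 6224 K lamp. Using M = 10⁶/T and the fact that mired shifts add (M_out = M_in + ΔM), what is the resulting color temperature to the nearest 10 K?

3680 K

M_in = 10⁶/6224 = 160.67 mireds.
M_out = 160.67 + (+111) = 271.67 mireds.
T_out = 10⁶/271.67 = 3681.0 K → 3680 K.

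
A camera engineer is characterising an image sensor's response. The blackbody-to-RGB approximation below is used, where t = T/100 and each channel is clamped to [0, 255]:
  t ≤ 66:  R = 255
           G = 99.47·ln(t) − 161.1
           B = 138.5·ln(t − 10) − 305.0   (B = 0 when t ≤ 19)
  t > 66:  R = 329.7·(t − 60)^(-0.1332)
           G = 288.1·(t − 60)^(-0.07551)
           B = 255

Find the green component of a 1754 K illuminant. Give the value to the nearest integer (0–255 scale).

t = 1754/100 = 17.54; the t ≤ 66 branch applies.
G = 99.47·ln 17.54 − 161.1 = 99.47·2.8645 − 161.1 = 123.830.
Rounded: 124.

124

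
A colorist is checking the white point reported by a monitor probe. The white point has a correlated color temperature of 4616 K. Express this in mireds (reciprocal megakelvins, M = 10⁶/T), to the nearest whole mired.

217 mireds

M = 10⁶ / 4616 = 216.638 → 217 mireds.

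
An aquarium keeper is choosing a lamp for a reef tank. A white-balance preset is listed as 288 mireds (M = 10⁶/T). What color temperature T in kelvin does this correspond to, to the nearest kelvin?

3472 K

T = 10⁶ / 288 = 3472.22 K → 3472 K.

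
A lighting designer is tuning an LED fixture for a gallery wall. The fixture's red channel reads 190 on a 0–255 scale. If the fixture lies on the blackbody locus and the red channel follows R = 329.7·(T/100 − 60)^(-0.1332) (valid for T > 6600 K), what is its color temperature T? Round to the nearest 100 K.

12300 K

(t − 60)^(-0.1332) = 190/329.7 = 0.57628.
t − 60 = 0.57628^(1/-0.1332) = 0.57628^(-7.508) = 62.667, so t = 122.667.
T = 100·t = 12267 K → 12300 K to the nearest 100 K.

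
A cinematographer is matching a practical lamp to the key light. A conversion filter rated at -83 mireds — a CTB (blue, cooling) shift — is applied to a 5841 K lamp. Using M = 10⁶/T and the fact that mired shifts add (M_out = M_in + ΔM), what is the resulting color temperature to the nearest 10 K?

M_in = 10⁶/5841 = 171.20 mireds.
M_out = 171.20 + (-83) = 88.20 mireds.
T_out = 10⁶/88.20 = 11337.4 K → 11340 K.

11340 K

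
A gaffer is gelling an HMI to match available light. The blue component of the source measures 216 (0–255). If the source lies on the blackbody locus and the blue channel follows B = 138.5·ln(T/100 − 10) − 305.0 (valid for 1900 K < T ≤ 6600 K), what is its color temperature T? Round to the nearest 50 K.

5300 K

ln(t − 10) = (216 + 305.0) / 138.5 = 3.7617.
t − 10 = e^3.7617 = 43.023, so t = 53.023.
T = 100·t = 5302 K → 5300 K to the nearest 50 K.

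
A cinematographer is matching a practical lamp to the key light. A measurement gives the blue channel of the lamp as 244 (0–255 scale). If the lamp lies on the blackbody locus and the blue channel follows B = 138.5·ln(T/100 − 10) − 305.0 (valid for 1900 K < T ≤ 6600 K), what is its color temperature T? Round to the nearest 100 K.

6300 K

ln(t − 10) = (244 + 305.0) / 138.5 = 3.9639.
t − 10 = e^3.9639 = 52.662, so t = 62.662.
T = 100·t = 6266 K → 6300 K to the nearest 100 K.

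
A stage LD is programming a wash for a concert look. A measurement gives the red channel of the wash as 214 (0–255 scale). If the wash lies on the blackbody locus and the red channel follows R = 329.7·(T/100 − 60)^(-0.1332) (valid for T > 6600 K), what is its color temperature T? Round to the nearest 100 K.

(t − 60)^(-0.1332) = 214/329.7 = 0.64907.
t − 60 = 0.64907^(1/-0.1332) = 0.64907^(-7.508) = 25.657, so t = 85.657.
T = 100·t = 8566 K → 8600 K to the nearest 100 K.

8600 K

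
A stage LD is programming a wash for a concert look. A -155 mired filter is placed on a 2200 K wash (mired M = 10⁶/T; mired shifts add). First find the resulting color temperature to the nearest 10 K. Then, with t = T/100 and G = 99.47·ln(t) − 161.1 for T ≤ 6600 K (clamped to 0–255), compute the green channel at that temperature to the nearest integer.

M_in = 10⁶/2200 = 454.55; M_out = 454.55 + (-155) = 299.55.
T_out = 10⁶/299.55 = 3338.4 K → 3340 K; t = 33.4.
G = 99.47·ln 33.4 − 161.1 = 99.47·3.5086 − 161.1 = 187.896.
Rounded: 188.

188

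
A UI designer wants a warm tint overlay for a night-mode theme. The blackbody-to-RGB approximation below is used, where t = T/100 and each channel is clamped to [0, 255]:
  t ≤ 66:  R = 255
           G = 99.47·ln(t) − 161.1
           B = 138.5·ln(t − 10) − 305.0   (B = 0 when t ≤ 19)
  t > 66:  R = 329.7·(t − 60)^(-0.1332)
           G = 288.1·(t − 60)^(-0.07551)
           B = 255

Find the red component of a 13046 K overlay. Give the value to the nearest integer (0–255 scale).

187

t = 13046/100 = 130.46; the t > 66 branch applies.
R = 329.7·(130.46 − 60)^(-0.1332) = 329.7·70.46^(-0.1332) = 329.7·0.56735 = 187.057.
Rounded: 187.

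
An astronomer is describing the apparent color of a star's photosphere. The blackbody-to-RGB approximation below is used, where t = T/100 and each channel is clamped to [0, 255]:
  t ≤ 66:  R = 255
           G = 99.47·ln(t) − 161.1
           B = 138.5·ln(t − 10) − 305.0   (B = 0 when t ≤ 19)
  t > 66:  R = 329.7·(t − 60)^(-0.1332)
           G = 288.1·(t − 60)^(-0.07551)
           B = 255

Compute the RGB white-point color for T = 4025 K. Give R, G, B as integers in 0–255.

t = 4025/100 = 40.25; the t ≤ 66 branch applies.
R = 255 by definition for t ≤ 66.
G = 99.47·ln 40.25 − 161.1 = 99.47·3.6951 − 161.1 = 206.453.
B = 138.5·ln(40.25 − 10) − 305.0 = 138.5·ln 30.25 − 305.0 = 138.5·3.4095 − 305.0 = 167.215.
Rounded: (255, 206, 167).

R=255, G=206, B=167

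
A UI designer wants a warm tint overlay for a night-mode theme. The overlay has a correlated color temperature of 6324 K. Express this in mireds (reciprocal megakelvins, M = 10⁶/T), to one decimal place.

158.1 mireds

M = 10⁶ / 6324 = 158.128 → 158.1 mireds.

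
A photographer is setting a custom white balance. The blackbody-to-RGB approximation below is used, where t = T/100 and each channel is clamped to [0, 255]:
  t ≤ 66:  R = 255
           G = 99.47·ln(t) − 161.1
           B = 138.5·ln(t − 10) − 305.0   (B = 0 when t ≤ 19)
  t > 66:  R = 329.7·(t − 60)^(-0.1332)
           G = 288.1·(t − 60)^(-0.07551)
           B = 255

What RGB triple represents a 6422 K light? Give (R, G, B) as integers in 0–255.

(255, 253, 248)

t = 6422/100 = 64.22; the t ≤ 66 branch applies.
R = 255 by definition for t ≤ 66.
G = 99.47·ln 64.22 − 161.1 = 99.47·4.1623 − 161.1 = 252.925.
B = 138.5·ln(64.22 − 10) − 305.0 = 138.5·ln 54.22 − 305.0 = 138.5·3.9930 − 305.0 = 248.037.
Rounded: (255, 253, 248).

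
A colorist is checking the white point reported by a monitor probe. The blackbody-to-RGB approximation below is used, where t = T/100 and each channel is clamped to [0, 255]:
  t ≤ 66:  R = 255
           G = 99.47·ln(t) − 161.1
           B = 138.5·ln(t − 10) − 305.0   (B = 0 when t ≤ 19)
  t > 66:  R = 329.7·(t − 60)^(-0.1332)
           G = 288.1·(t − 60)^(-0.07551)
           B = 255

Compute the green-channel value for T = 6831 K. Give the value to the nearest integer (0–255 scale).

246

t = 6831/100 = 68.31; the t > 66 branch applies.
G = 288.1·(68.31 − 60)^(-0.07551) = 288.1·8.31^(-0.07551) = 288.1·0.85224 = 245.530.
Rounded: 246.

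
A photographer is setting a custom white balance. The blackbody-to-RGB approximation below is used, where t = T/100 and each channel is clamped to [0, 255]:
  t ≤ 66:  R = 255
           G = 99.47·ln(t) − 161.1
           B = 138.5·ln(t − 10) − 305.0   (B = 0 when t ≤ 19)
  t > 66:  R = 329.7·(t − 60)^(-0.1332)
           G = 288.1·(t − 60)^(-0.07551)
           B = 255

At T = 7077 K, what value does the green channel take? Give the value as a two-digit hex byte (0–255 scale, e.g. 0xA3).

t = 7077/100 = 70.77; the t > 66 branch applies.
G = 288.1·(70.77 − 60)^(-0.07551) = 288.1·10.77^(-0.07551) = 288.1·0.83571 = 240.769.
Rounded: 241; in hex, 0xF1.

0xF1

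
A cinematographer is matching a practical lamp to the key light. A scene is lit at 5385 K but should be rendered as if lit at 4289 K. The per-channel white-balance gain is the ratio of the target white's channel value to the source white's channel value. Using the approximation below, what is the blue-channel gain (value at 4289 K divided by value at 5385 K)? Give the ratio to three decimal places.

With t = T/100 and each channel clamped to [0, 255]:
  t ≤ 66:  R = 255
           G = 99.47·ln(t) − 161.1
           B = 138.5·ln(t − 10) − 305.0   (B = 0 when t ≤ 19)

0.818

At 5385 K (t = 53.85):
  B = 138.5·ln(53.85 − 10) − 305.0 = 138.5·ln 43.85 − 305.0 = 138.5·3.7808 − 305.0 = 218.637.
At 4289 K (t = 42.89):
  B = 138.5·ln(42.89 − 10) − 305.0 = 138.5·ln 32.89 − 305.0 = 138.5·3.4932 − 305.0 = 178.804.
Gain = 178.804 / 218.637 = 0.8178 → 0.818.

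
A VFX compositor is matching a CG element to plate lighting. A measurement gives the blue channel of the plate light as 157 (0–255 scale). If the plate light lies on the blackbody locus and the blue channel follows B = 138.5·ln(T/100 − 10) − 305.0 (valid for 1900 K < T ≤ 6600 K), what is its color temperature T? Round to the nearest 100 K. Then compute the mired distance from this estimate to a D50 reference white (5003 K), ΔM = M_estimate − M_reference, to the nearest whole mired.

+63 mireds

ln(t − 10) = (157 + 305.0) / 138.5 = 3.3357.
t − 10 = e^3.3357 = 28.099, so t = 38.099.
T = 100·t = 3810 K → 3800 K to the nearest 100 K.
M_estimate = 10⁶/3800 = 263.16; M_reference = 10⁶/5003 = 199.88.
ΔM = 263.16 − 199.88 = 63.28 → +63 mireds.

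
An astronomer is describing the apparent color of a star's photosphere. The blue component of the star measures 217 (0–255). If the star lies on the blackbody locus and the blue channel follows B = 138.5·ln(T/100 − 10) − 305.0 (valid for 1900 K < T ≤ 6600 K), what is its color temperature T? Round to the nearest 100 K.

ln(t − 10) = (217 + 305.0) / 138.5 = 3.7690.
t − 10 = e^3.7690 = 43.335, so t = 53.335.
T = 100·t = 5333 K → 5300 K to the nearest 100 K.

5300 K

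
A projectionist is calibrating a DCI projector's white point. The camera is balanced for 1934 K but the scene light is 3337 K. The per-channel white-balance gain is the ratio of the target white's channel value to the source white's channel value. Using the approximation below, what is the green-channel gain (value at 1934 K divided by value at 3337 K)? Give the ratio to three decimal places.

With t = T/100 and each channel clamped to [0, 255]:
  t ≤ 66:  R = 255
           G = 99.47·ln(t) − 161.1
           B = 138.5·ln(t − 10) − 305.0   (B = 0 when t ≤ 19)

0.711

At 3337 K (t = 33.37):
  G = 99.47·ln 33.37 − 161.1 = 99.47·3.5077 − 161.1 = 187.807.
At 1934 K (t = 19.34):
  G = 99.47·ln 19.34 − 161.1 = 99.47·2.9622 − 161.1 = 133.548.
Gain = 133.548 / 187.807 = 0.7111 → 0.711.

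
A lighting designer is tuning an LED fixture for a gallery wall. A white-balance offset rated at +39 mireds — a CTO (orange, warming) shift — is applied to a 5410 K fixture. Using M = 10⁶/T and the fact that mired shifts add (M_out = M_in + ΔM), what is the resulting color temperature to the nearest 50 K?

M_in = 10⁶/5410 = 184.84 mireds.
M_out = 184.84 + (+39) = 223.84 mireds.
T_out = 10⁶/223.84 = 4467.4 K → 4450 K.

4450 K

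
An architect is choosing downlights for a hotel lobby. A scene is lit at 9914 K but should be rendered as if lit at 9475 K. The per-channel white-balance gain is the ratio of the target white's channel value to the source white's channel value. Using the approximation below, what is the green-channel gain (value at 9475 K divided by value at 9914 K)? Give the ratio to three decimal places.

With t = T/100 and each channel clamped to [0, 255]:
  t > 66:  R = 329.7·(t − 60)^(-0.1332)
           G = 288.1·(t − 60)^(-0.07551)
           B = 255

At 9914 K (t = 99.14):
  G = 288.1·(99.14 − 60)^(-0.07551) = 288.1·39.14^(-0.07551) = 288.1·0.75813 = 218.416.
At 9475 K (t = 94.75):
  G = 288.1·(94.75 − 60)^(-0.07551) = 288.1·34.75^(-0.07551) = 288.1·0.76497 = 220.387.
Gain = 220.387 / 218.416 = 1.0090 → 1.009.

1.009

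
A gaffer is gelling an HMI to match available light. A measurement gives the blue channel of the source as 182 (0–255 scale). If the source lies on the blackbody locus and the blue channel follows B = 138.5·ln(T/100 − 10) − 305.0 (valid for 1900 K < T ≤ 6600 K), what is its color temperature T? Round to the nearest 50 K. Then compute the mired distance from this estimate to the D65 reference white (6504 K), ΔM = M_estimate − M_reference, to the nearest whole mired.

ln(t − 10) = (182 + 305.0) / 138.5 = 3.5162.
t − 10 = e^3.5162 = 33.658, so t = 43.658.
T = 100·t = 4366 K → 4350 K to the nearest 50 K.
M_estimate = 10⁶/4350 = 229.89; M_reference = 10⁶/6504 = 153.75.
ΔM = 229.89 − 153.75 = 76.13 → +76 mireds.

+76 mireds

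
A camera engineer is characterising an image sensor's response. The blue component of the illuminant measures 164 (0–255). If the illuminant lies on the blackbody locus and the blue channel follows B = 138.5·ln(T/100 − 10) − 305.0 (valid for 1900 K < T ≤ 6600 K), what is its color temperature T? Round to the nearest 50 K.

ln(t − 10) = (164 + 305.0) / 138.5 = 3.3863.
t − 10 = e^3.3863 = 29.556, so t = 39.556.
T = 100·t = 3956 K → 3950 K to the nearest 50 K.

3950 K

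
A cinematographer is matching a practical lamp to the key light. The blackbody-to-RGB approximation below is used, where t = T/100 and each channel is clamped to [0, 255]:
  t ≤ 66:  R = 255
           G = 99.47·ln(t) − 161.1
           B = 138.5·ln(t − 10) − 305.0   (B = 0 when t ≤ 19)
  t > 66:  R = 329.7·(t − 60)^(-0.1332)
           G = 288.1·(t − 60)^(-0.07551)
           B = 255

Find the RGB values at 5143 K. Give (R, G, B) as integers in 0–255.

(255, 231, 211)

t = 5143/100 = 51.43; the t ≤ 66 branch applies.
R = 255 by definition for t ≤ 66.
G = 99.47·ln 51.43 − 161.1 = 99.47·3.9402 − 161.1 = 230.834.
B = 138.5·ln(51.43 − 10) − 305.0 = 138.5·ln 41.43 − 305.0 = 138.5·3.7240 − 305.0 = 210.775.
Rounded: (255, 231, 211).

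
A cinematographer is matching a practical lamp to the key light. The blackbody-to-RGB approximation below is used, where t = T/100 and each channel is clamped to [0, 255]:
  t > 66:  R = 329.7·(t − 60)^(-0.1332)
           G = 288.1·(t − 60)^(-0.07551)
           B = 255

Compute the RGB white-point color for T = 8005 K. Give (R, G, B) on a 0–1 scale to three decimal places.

(0.867, 0.901, 1.000)

t = 8005/100 = 80.05; the t > 66 branch applies.
R = 329.7·(80.05 − 60)^(-0.1332) = 329.7·20.05^(-0.1332) = 329.7·0.67075 = 221.145.
G = 288.1·(80.05 − 60)^(-0.07551) = 288.1·20.05^(-0.07551) = 288.1·0.79740 = 229.732.
B = 255 by definition for t > 66.
Dividing each by 255: (0.8672, 0.9009, 1.0000) → (0.867, 0.901, 1.000).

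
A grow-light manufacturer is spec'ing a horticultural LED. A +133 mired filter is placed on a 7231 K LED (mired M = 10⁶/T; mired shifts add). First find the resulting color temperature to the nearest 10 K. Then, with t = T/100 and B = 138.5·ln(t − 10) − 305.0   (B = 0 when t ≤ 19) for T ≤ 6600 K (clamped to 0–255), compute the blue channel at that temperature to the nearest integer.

151

M_in = 10⁶/7231 = 138.29; M_out = 138.29 + (+133) = 271.29.
T_out = 10⁶/271.29 = 3686.0 K → 3690 K; t = 36.9.
B = 138.5·ln(36.9 − 10) − 305.0 = 138.5·ln 26.9 − 305.0 = 138.5·3.2921 − 305.0 = 150.959.
Rounded: 151.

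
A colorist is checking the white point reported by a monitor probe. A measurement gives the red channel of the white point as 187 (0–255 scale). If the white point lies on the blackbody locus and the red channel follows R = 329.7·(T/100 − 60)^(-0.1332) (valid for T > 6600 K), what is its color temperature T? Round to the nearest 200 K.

13000 K

(t − 60)^(-0.1332) = 187/329.7 = 0.56718.
t − 60 = 0.56718^(1/-0.1332) = 0.56718^(-7.508) = 70.620, so t = 130.620.
T = 100·t = 13062 K → 13000 K to the nearest 200 K.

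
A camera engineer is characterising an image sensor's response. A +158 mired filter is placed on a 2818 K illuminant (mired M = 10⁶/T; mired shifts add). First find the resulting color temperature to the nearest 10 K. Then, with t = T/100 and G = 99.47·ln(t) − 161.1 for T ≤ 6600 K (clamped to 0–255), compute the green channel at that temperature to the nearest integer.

134

M_in = 10⁶/2818 = 354.86; M_out = 354.86 + (+158) = 512.86.
T_out = 10⁶/512.86 = 1949.8 K → 1950 K; t = 19.5.
G = 99.47·ln 19.5 − 161.1 = 99.47·2.9704 − 161.1 = 134.367.
Rounded: 134.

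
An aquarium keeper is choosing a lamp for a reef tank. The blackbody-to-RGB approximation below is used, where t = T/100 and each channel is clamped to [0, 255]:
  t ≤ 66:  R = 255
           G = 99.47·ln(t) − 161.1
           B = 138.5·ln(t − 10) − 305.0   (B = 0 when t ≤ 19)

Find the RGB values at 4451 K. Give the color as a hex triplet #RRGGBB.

#FFD8B9

t = 4451/100 = 44.51; the t ≤ 66 branch applies.
R = 255 by definition for t ≤ 66.
G = 99.47·ln 44.51 − 161.1 = 99.47·3.7957 − 161.1 = 216.460.
B = 138.5·ln(44.51 − 10) − 305.0 = 138.5·ln 34.51 − 305.0 = 138.5·3.5412 − 305.0 = 185.463.
Rounded: (255, 216, 185).
In hex: #FFD8B9.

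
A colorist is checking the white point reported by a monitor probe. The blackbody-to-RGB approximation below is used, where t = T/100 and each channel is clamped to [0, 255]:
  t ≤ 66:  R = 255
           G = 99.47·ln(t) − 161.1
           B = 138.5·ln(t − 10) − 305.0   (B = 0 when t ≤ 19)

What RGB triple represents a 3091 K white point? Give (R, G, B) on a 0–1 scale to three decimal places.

t = 3091/100 = 30.91; the t ≤ 66 branch applies.
R = 255 by definition for t ≤ 66.
G = 99.47·ln 30.91 − 161.1 = 99.47·3.4311 − 161.1 = 180.190.
B = 138.5·ln(30.91 − 10) − 305.0 = 138.5·ln 20.91 − 305.0 = 138.5·3.0402 − 305.0 = 116.072.
Dividing each by 255: (1.0000, 0.7066, 0.4552) → (1.000, 0.707, 0.455).

(1.000, 0.707, 0.455)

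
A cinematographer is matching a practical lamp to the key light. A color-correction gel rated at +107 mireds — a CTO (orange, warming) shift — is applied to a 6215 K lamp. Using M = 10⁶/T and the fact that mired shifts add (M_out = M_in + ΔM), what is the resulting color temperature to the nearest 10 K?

3730 K

M_in = 10⁶/6215 = 160.90 mireds.
M_out = 160.90 + (+107) = 267.90 mireds.
T_out = 10⁶/267.90 = 3732.7 K → 3730 K.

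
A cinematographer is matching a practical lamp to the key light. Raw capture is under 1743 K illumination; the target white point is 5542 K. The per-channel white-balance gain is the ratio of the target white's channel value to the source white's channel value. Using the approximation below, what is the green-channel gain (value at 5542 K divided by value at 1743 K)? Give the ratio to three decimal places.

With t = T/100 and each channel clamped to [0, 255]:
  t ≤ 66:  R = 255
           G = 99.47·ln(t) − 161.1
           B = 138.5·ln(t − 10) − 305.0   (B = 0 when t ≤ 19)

1.934

At 1743 K (t = 17.43):
  G = 99.47·ln 17.43 − 161.1 = 99.47·2.8582 − 161.1 = 123.204.
At 5542 K (t = 55.42):
  G = 99.47·ln 55.42 − 161.1 = 99.47·4.0149 − 161.1 = 238.266.
Gain = 238.266 / 123.204 = 1.9339 → 1.934.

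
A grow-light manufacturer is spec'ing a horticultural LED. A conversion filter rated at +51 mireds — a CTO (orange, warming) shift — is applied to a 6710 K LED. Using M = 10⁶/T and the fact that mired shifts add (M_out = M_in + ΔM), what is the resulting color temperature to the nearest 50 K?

5000 K

M_in = 10⁶/6710 = 149.03 mireds.
M_out = 149.03 + (+51) = 200.03 mireds.
T_out = 10⁶/200.03 = 4999.2 K → 5000 K.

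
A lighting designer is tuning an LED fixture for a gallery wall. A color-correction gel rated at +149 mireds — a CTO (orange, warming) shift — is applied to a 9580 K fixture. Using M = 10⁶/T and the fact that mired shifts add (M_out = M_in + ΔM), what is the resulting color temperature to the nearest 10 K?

3950 K

M_in = 10⁶/9580 = 104.38 mireds.
M_out = 104.38 + (+149) = 253.38 mireds.
T_out = 10⁶/253.38 = 3946.6 K → 3950 K.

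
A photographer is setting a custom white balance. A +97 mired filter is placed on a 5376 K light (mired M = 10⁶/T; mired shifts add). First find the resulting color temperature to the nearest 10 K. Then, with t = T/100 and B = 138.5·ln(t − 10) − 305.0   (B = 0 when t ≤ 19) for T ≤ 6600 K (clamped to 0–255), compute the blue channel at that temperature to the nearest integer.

142

M_in = 10⁶/5376 = 186.01; M_out = 186.01 + (+97) = 283.01.
T_out = 10⁶/283.01 = 3533.4 K → 3530 K; t = 35.3.
B = 138.5·ln(35.3 − 10) − 305.0 = 138.5·ln 25.3 − 305.0 = 138.5·3.2308 − 305.0 = 142.466.
Rounded: 142.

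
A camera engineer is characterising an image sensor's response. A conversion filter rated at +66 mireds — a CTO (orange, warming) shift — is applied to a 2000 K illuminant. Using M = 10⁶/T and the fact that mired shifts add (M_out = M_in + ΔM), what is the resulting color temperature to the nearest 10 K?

M_in = 10⁶/2000 = 500.00 mireds.
M_out = 500.00 + (+66) = 566.00 mireds.
T_out = 10⁶/566.00 = 1766.8 K → 1770 K.

1770 K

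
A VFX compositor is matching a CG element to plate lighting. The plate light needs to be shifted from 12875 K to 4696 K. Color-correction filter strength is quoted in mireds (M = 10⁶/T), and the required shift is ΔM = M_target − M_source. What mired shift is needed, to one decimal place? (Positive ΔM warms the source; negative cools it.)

+135.3 mireds

M_source = 10⁶/12875 = 77.670; M_target = 10⁶/4696 = 212.947.
ΔM = 212.947 − 77.670 = 135.277 → +135.3 mireds, a warming shift.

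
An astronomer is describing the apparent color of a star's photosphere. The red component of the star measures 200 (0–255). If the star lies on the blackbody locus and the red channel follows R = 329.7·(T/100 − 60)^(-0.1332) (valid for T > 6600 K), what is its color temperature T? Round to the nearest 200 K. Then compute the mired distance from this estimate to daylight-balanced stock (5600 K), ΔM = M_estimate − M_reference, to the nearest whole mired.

-81 mireds

(t − 60)^(-0.1332) = 200/329.7 = 0.60661.
t − 60 = 0.60661^(1/-0.1332) = 0.60661^(-7.508) = 42.638, so t = 102.638.
T = 100·t = 10264 K → 10200 K to the nearest 200 K.
M_estimate = 10⁶/10200 = 98.04; M_reference = 10⁶/5600 = 178.57.
ΔM = 98.04 − 178.57 = -80.53 → -81 mireds.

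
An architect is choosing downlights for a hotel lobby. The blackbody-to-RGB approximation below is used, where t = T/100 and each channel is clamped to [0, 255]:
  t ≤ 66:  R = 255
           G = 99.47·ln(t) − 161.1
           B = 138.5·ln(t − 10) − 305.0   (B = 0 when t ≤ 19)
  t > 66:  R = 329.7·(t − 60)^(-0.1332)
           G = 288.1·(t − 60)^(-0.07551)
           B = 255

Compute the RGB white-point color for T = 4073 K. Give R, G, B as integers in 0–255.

R=255, G=208, B=169

t = 4073/100 = 40.73; the t ≤ 66 branch applies.
R = 255 by definition for t ≤ 66.
G = 99.47·ln 40.73 − 161.1 = 99.47·3.7070 − 161.1 = 207.632.
B = 138.5·ln(40.73 − 10) − 305.0 = 138.5·ln 30.73 − 305.0 = 138.5·3.4252 − 305.0 = 169.396.
Rounded: (255, 208, 169).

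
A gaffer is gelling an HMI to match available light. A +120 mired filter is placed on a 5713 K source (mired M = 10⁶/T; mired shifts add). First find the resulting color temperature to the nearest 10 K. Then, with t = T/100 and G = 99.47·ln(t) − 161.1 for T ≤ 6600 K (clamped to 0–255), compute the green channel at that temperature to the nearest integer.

M_in = 10⁶/5713 = 175.04; M_out = 175.04 + (+120) = 295.04.
T_out = 10⁶/295.04 = 3389.4 K → 3390 K; t = 33.9.
G = 99.47·ln 33.9 − 161.1 = 99.47·3.5234 − 161.1 = 189.374.
Rounded: 189.

189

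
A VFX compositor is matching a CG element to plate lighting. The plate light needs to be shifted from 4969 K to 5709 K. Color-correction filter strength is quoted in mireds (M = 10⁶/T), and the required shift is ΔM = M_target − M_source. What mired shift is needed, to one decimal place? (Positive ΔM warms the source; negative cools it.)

M_source = 10⁶/4969 = 201.248; M_target = 10⁶/5709 = 175.162.
ΔM = 175.162 − 201.248 = -26.086 → -26.1 mireds, a cooling shift.

-26.1 mireds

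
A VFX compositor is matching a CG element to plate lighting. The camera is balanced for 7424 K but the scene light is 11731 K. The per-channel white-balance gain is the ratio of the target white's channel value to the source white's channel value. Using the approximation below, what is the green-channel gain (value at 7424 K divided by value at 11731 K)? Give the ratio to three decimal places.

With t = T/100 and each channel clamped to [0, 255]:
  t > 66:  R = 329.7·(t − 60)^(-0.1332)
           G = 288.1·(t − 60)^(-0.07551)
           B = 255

At 11731 K (t = 117.31):
  G = 288.1·(117.31 − 60)^(-0.07551) = 288.1·57.31^(-0.07551) = 288.1·0.73661 = 212.217.
At 7424 K (t = 74.24):
  G = 288.1·(74.24 − 60)^(-0.07551) = 288.1·14.24^(-0.07551) = 288.1·0.81827 = 235.745.
Gain = 235.745 / 212.217 = 1.1109 → 1.111.

1.111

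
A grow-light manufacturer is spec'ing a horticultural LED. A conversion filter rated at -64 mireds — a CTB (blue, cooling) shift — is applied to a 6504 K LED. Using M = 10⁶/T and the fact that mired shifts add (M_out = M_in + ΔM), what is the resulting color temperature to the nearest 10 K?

M_in = 10⁶/6504 = 153.75 mireds.
M_out = 153.75 + (-64) = 89.75 mireds.
T_out = 10⁶/89.75 = 11141.9 K → 11140 K.

11140 K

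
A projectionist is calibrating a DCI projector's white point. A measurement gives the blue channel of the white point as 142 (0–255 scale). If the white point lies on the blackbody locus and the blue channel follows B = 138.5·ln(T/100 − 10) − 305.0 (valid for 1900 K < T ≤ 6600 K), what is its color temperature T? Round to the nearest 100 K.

3500 K

ln(t − 10) = (142 + 305.0) / 138.5 = 3.2274.
t − 10 = e^3.2274 = 25.215, so t = 35.215.
T = 100·t = 3521 K → 3500 K to the nearest 100 K.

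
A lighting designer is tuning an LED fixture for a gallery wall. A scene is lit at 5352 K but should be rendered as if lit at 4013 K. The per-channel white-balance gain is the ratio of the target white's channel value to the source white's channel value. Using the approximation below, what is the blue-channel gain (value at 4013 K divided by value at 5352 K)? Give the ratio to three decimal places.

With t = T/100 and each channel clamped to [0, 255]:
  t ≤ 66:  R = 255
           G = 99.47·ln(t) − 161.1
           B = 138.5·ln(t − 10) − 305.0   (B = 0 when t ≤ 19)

At 5352 K (t = 53.52):
  B = 138.5·ln(53.52 − 10) − 305.0 = 138.5·ln 43.52 − 305.0 = 138.5·3.7732 − 305.0 = 217.591.
At 4013 K (t = 40.13):
  B = 138.5·ln(40.13 − 10) − 305.0 = 138.5·ln 30.13 − 305.0 = 138.5·3.4055 − 305.0 = 166.665.
Gain = 166.665 / 217.591 = 0.7660 → 0.766.

0.766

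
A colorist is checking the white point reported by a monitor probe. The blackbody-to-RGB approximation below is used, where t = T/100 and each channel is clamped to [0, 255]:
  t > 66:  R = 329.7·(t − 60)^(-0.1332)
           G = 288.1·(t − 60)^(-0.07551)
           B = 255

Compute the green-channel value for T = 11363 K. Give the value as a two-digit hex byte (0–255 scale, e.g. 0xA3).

t = 11363/100 = 113.63; the t > 66 branch applies.
G = 288.1·(113.63 − 60)^(-0.07551) = 288.1·53.63^(-0.07551) = 288.1·0.74031 = 213.283.
Rounded: 213; in hex, 0xD5.

0xD5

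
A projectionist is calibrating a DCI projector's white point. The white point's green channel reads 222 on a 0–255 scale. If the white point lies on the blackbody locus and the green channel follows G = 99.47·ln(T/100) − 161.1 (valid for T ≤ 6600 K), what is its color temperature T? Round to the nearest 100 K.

ln t = (222 + 161.1) / 99.47 = 3.8514.
t = e^3.8514 = 47.059.
T = 100·t = 4706 K → 4700 K to the nearest 100 K.

4700 K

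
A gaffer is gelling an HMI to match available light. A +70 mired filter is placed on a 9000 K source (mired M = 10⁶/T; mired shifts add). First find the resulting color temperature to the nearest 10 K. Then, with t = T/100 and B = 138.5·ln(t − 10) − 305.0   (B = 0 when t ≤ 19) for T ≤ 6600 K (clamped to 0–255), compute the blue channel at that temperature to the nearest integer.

223

M_in = 10⁶/9000 = 111.11; M_out = 111.11 + (+70) = 181.11.
T_out = 10⁶/181.11 = 5521.5 K → 5520 K; t = 55.2.
B = 138.5·ln(55.2 − 10) − 305.0 = 138.5·ln 45.2 − 305.0 = 138.5·3.8111 − 305.0 = 222.837.
Rounded: 223.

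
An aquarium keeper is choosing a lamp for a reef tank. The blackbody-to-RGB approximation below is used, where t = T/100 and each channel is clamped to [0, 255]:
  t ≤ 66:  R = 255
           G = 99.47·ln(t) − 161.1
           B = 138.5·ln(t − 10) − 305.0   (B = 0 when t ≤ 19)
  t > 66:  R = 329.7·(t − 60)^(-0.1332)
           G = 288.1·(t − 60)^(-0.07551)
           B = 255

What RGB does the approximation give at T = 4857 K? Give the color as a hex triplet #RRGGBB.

t = 4857/100 = 48.57; the t ≤ 66 branch applies.
R = 255 by definition for t ≤ 66.
G = 99.47·ln 48.57 − 161.1 = 99.47·3.8830 − 161.1 = 225.143.
B = 138.5·ln(48.57 − 10) − 305.0 = 138.5·ln 38.57 − 305.0 = 138.5·3.6525 − 305.0 = 200.868.
Rounded: (255, 225, 201).
In hex: #FFE1C9.

#FFE1C9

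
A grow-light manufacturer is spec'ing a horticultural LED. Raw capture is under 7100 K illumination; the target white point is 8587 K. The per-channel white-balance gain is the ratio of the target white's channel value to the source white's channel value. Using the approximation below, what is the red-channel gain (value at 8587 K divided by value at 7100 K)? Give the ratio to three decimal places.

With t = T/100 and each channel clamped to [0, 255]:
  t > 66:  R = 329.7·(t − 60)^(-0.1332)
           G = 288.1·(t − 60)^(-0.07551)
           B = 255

0.892

At 7100 K (t = 71):
  R = 329.7·(71 − 60)^(-0.1332) = 329.7·11^(-0.1332) = 329.7·0.72659 = 239.555.
At 8587 K (t = 85.87):
  R = 329.7·(85.87 − 60)^(-0.1332) = 329.7·25.87^(-0.1332) = 329.7·0.64836 = 213.764.
Gain = 213.764 / 239.555 = 0.8923 → 0.892.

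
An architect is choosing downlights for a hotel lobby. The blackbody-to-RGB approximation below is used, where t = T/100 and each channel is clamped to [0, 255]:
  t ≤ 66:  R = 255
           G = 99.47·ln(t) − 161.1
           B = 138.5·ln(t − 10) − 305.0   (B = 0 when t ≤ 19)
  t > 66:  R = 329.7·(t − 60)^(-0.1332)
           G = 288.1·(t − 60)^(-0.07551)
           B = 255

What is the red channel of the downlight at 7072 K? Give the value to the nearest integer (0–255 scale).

t = 7072/100 = 70.72; the t > 66 branch applies.
R = 329.7·(70.72 − 60)^(-0.1332) = 329.7·10.72^(-0.1332) = 329.7·0.72908 = 240.379.
Rounded: 240.

240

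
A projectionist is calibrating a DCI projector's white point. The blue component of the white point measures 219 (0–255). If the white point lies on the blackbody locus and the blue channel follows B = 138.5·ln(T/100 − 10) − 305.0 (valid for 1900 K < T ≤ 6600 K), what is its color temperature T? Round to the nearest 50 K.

5400 K

ln(t − 10) = (219 + 305.0) / 138.5 = 3.7834.
t − 10 = e^3.7834 = 43.965, so t = 53.965.
T = 100·t = 5396 K → 5400 K to the nearest 50 K.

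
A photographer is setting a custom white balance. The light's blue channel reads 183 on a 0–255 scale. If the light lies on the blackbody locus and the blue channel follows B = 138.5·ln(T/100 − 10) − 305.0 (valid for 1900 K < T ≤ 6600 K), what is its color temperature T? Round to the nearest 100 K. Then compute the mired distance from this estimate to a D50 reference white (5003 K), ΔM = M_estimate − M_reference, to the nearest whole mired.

+27 mireds

ln(t − 10) = (183 + 305.0) / 138.5 = 3.5235.
t − 10 = e^3.5235 = 33.902, so t = 43.902.
T = 100·t = 4390 K → 4400 K to the nearest 100 K.
M_estimate = 10⁶/4400 = 227.27; M_reference = 10⁶/5003 = 199.88.
ΔM = 227.27 − 199.88 = 27.39 → +27 mireds.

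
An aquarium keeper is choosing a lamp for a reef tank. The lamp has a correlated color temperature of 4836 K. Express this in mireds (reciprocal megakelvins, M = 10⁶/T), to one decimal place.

206.8 mireds

M = 10⁶ / 4836 = 206.782 → 206.8 mireds.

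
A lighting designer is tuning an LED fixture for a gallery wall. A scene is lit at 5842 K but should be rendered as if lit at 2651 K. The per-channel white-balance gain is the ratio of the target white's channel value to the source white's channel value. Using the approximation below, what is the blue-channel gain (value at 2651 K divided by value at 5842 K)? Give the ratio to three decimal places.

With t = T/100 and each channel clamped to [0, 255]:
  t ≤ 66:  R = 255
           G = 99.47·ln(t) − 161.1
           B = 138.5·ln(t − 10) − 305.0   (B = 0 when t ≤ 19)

0.359

At 5842 K (t = 58.42):
  B = 138.5·ln(58.42 − 10) − 305.0 = 138.5·ln 48.42 − 305.0 = 138.5·3.8799 − 305.0 = 232.368.
At 2651 K (t = 26.51):
  B = 138.5·ln(26.51 − 10) − 305.0 = 138.5·ln 16.51 − 305.0 = 138.5·2.8040 − 305.0 = 83.349.
Gain = 83.349 / 232.368 = 0.3587 → 0.359.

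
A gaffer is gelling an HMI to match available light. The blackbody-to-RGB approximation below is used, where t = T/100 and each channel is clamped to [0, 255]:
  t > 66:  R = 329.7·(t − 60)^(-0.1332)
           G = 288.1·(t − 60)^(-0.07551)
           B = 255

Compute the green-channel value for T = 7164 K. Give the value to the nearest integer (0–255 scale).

239

t = 7164/100 = 71.64; the t > 66 branch applies.
G = 288.1·(71.64 − 60)^(-0.07551) = 288.1·11.64^(-0.07551) = 288.1·0.83083 = 239.361.
Rounded: 239.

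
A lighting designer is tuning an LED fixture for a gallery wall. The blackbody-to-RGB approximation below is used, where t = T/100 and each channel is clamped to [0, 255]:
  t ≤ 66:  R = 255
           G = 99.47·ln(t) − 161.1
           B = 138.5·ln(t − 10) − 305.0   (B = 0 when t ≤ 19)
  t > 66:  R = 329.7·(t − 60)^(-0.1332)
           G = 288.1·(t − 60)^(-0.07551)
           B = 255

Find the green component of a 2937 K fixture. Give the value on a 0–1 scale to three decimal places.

0.687

t = 2937/100 = 29.37; the t ≤ 66 branch applies.
G = 99.47·ln 29.37 − 161.1 = 99.47·3.3800 − 161.1 = 175.106.
On a 0–1 scale: 175.106/255 = 0.6867 → 0.687.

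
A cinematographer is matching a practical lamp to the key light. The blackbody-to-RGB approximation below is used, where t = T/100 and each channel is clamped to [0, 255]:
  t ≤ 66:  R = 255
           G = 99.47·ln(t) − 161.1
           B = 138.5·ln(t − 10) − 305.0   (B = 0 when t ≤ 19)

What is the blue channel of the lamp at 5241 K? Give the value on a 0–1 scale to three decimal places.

t = 5241/100 = 52.41; the t ≤ 66 branch applies.
B = 138.5·ln(52.41 − 10) − 305.0 = 138.5·ln 42.41 − 305.0 = 138.5·3.7474 − 305.0 = 214.013.
On a 0–1 scale: 214.013/255 = 0.8393 → 0.839.

0.839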